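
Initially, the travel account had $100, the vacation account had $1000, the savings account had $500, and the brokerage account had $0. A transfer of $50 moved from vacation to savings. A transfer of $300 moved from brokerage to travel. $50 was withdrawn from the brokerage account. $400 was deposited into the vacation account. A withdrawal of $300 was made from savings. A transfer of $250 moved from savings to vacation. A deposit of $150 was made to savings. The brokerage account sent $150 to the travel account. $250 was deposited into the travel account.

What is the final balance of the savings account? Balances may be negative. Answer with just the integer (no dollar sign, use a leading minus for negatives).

Answer: 150

Derivation:
Tracking account balances step by step:
Start: travel=100, vacation=1000, savings=500, brokerage=0
Event 1 (transfer 50 vacation -> savings): vacation: 1000 - 50 = 950, savings: 500 + 50 = 550. Balances: travel=100, vacation=950, savings=550, brokerage=0
Event 2 (transfer 300 brokerage -> travel): brokerage: 0 - 300 = -300, travel: 100 + 300 = 400. Balances: travel=400, vacation=950, savings=550, brokerage=-300
Event 3 (withdraw 50 from brokerage): brokerage: -300 - 50 = -350. Balances: travel=400, vacation=950, savings=550, brokerage=-350
Event 4 (deposit 400 to vacation): vacation: 950 + 400 = 1350. Balances: travel=400, vacation=1350, savings=550, brokerage=-350
Event 5 (withdraw 300 from savings): savings: 550 - 300 = 250. Balances: travel=400, vacation=1350, savings=250, brokerage=-350
Event 6 (transfer 250 savings -> vacation): savings: 250 - 250 = 0, vacation: 1350 + 250 = 1600. Balances: travel=400, vacation=1600, savings=0, brokerage=-350
Event 7 (deposit 150 to savings): savings: 0 + 150 = 150. Balances: travel=400, vacation=1600, savings=150, brokerage=-350
Event 8 (transfer 150 brokerage -> travel): brokerage: -350 - 150 = -500, travel: 400 + 150 = 550. Balances: travel=550, vacation=1600, savings=150, brokerage=-500
Event 9 (deposit 250 to travel): travel: 550 + 250 = 800. Balances: travel=800, vacation=1600, savings=150, brokerage=-500

Final balance of savings: 150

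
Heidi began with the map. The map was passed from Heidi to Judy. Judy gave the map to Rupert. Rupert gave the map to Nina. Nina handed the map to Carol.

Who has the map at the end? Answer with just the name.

Tracking the map through each event:
Start: Heidi has the map.
After event 1: Judy has the map.
After event 2: Rupert has the map.
After event 3: Nina has the map.
After event 4: Carol has the map.

Answer: Carol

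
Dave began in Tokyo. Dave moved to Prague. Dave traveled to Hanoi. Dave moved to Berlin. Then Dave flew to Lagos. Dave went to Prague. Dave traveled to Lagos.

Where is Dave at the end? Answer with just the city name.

Tracking Dave's location:
Start: Dave is in Tokyo.
After move 1: Tokyo -> Prague. Dave is in Prague.
After move 2: Prague -> Hanoi. Dave is in Hanoi.
After move 3: Hanoi -> Berlin. Dave is in Berlin.
After move 4: Berlin -> Lagos. Dave is in Lagos.
After move 5: Lagos -> Prague. Dave is in Prague.
After move 6: Prague -> Lagos. Dave is in Lagos.

Answer: Lagos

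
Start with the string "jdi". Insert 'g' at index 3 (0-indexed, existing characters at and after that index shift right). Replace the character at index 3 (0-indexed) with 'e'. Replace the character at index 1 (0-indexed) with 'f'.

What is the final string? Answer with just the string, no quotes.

Answer: jfie

Derivation:
Applying each edit step by step:
Start: "jdi"
Op 1 (insert 'g' at idx 3): "jdi" -> "jdig"
Op 2 (replace idx 3: 'g' -> 'e'): "jdig" -> "jdie"
Op 3 (replace idx 1: 'd' -> 'f'): "jdie" -> "jfie"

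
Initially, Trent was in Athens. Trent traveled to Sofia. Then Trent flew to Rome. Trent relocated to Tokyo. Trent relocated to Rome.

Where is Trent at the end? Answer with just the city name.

Tracking Trent's location:
Start: Trent is in Athens.
After move 1: Athens -> Sofia. Trent is in Sofia.
After move 2: Sofia -> Rome. Trent is in Rome.
After move 3: Rome -> Tokyo. Trent is in Tokyo.
After move 4: Tokyo -> Rome. Trent is in Rome.

Answer: Rome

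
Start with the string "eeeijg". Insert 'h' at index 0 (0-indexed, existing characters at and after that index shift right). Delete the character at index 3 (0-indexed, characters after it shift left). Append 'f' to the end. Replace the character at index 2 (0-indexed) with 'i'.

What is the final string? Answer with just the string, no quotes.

Applying each edit step by step:
Start: "eeeijg"
Op 1 (insert 'h' at idx 0): "eeeijg" -> "heeeijg"
Op 2 (delete idx 3 = 'e'): "heeeijg" -> "heeijg"
Op 3 (append 'f'): "heeijg" -> "heeijgf"
Op 4 (replace idx 2: 'e' -> 'i'): "heeijgf" -> "heiijgf"

Answer: heiijgf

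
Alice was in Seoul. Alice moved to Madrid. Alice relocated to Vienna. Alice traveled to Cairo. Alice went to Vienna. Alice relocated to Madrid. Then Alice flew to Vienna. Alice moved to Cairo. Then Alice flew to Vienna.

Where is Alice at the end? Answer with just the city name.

Answer: Vienna

Derivation:
Tracking Alice's location:
Start: Alice is in Seoul.
After move 1: Seoul -> Madrid. Alice is in Madrid.
After move 2: Madrid -> Vienna. Alice is in Vienna.
After move 3: Vienna -> Cairo. Alice is in Cairo.
After move 4: Cairo -> Vienna. Alice is in Vienna.
After move 5: Vienna -> Madrid. Alice is in Madrid.
After move 6: Madrid -> Vienna. Alice is in Vienna.
After move 7: Vienna -> Cairo. Alice is in Cairo.
After move 8: Cairo -> Vienna. Alice is in Vienna.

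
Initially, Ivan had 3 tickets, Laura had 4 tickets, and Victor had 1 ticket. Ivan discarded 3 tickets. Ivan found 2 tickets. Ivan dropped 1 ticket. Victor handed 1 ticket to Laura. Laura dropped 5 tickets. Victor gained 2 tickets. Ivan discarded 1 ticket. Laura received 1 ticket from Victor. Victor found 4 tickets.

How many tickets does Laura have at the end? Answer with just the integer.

Answer: 1

Derivation:
Tracking counts step by step:
Start: Ivan=3, Laura=4, Victor=1
Event 1 (Ivan -3): Ivan: 3 -> 0. State: Ivan=0, Laura=4, Victor=1
Event 2 (Ivan +2): Ivan: 0 -> 2. State: Ivan=2, Laura=4, Victor=1
Event 3 (Ivan -1): Ivan: 2 -> 1. State: Ivan=1, Laura=4, Victor=1
Event 4 (Victor -> Laura, 1): Victor: 1 -> 0, Laura: 4 -> 5. State: Ivan=1, Laura=5, Victor=0
Event 5 (Laura -5): Laura: 5 -> 0. State: Ivan=1, Laura=0, Victor=0
Event 6 (Victor +2): Victor: 0 -> 2. State: Ivan=1, Laura=0, Victor=2
Event 7 (Ivan -1): Ivan: 1 -> 0. State: Ivan=0, Laura=0, Victor=2
Event 8 (Victor -> Laura, 1): Victor: 2 -> 1, Laura: 0 -> 1. State: Ivan=0, Laura=1, Victor=1
Event 9 (Victor +4): Victor: 1 -> 5. State: Ivan=0, Laura=1, Victor=5

Laura's final count: 1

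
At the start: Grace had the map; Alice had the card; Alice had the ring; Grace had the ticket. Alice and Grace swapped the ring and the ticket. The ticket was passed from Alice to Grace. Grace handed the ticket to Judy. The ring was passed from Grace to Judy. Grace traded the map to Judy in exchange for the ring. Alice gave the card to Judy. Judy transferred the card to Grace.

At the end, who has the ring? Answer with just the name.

Answer: Grace

Derivation:
Tracking all object holders:
Start: map:Grace, card:Alice, ring:Alice, ticket:Grace
Event 1 (swap ring<->ticket: now ring:Grace, ticket:Alice). State: map:Grace, card:Alice, ring:Grace, ticket:Alice
Event 2 (give ticket: Alice -> Grace). State: map:Grace, card:Alice, ring:Grace, ticket:Grace
Event 3 (give ticket: Grace -> Judy). State: map:Grace, card:Alice, ring:Grace, ticket:Judy
Event 4 (give ring: Grace -> Judy). State: map:Grace, card:Alice, ring:Judy, ticket:Judy
Event 5 (swap map<->ring: now map:Judy, ring:Grace). State: map:Judy, card:Alice, ring:Grace, ticket:Judy
Event 6 (give card: Alice -> Judy). State: map:Judy, card:Judy, ring:Grace, ticket:Judy
Event 7 (give card: Judy -> Grace). State: map:Judy, card:Grace, ring:Grace, ticket:Judy

Final state: map:Judy, card:Grace, ring:Grace, ticket:Judy
The ring is held by Grace.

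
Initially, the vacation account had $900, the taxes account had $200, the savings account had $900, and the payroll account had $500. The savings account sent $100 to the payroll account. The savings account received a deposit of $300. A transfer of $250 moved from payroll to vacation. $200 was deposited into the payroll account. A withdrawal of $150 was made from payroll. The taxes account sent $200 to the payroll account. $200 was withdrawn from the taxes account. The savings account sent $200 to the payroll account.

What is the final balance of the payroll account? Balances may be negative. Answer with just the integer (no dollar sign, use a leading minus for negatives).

Answer: 800

Derivation:
Tracking account balances step by step:
Start: vacation=900, taxes=200, savings=900, payroll=500
Event 1 (transfer 100 savings -> payroll): savings: 900 - 100 = 800, payroll: 500 + 100 = 600. Balances: vacation=900, taxes=200, savings=800, payroll=600
Event 2 (deposit 300 to savings): savings: 800 + 300 = 1100. Balances: vacation=900, taxes=200, savings=1100, payroll=600
Event 3 (transfer 250 payroll -> vacation): payroll: 600 - 250 = 350, vacation: 900 + 250 = 1150. Balances: vacation=1150, taxes=200, savings=1100, payroll=350
Event 4 (deposit 200 to payroll): payroll: 350 + 200 = 550. Balances: vacation=1150, taxes=200, savings=1100, payroll=550
Event 5 (withdraw 150 from payroll): payroll: 550 - 150 = 400. Balances: vacation=1150, taxes=200, savings=1100, payroll=400
Event 6 (transfer 200 taxes -> payroll): taxes: 200 - 200 = 0, payroll: 400 + 200 = 600. Balances: vacation=1150, taxes=0, savings=1100, payroll=600
Event 7 (withdraw 200 from taxes): taxes: 0 - 200 = -200. Balances: vacation=1150, taxes=-200, savings=1100, payroll=600
Event 8 (transfer 200 savings -> payroll): savings: 1100 - 200 = 900, payroll: 600 + 200 = 800. Balances: vacation=1150, taxes=-200, savings=900, payroll=800

Final balance of payroll: 800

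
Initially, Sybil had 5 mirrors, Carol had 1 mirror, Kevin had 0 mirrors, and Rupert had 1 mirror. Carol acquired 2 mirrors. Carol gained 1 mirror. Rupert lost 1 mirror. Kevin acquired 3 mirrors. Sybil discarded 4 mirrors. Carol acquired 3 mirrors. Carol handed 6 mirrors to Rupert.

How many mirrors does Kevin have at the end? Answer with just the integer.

Answer: 3

Derivation:
Tracking counts step by step:
Start: Sybil=5, Carol=1, Kevin=0, Rupert=1
Event 1 (Carol +2): Carol: 1 -> 3. State: Sybil=5, Carol=3, Kevin=0, Rupert=1
Event 2 (Carol +1): Carol: 3 -> 4. State: Sybil=5, Carol=4, Kevin=0, Rupert=1
Event 3 (Rupert -1): Rupert: 1 -> 0. State: Sybil=5, Carol=4, Kevin=0, Rupert=0
Event 4 (Kevin +3): Kevin: 0 -> 3. State: Sybil=5, Carol=4, Kevin=3, Rupert=0
Event 5 (Sybil -4): Sybil: 5 -> 1. State: Sybil=1, Carol=4, Kevin=3, Rupert=0
Event 6 (Carol +3): Carol: 4 -> 7. State: Sybil=1, Carol=7, Kevin=3, Rupert=0
Event 7 (Carol -> Rupert, 6): Carol: 7 -> 1, Rupert: 0 -> 6. State: Sybil=1, Carol=1, Kevin=3, Rupert=6

Kevin's final count: 3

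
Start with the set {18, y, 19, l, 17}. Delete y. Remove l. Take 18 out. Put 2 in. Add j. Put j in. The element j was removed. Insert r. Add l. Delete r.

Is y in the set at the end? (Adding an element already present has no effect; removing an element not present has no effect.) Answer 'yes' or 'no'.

Answer: no

Derivation:
Tracking the set through each operation:
Start: {17, 18, 19, l, y}
Event 1 (remove y): removed. Set: {17, 18, 19, l}
Event 2 (remove l): removed. Set: {17, 18, 19}
Event 3 (remove 18): removed. Set: {17, 19}
Event 4 (add 2): added. Set: {17, 19, 2}
Event 5 (add j): added. Set: {17, 19, 2, j}
Event 6 (add j): already present, no change. Set: {17, 19, 2, j}
Event 7 (remove j): removed. Set: {17, 19, 2}
Event 8 (add r): added. Set: {17, 19, 2, r}
Event 9 (add l): added. Set: {17, 19, 2, l, r}
Event 10 (remove r): removed. Set: {17, 19, 2, l}

Final set: {17, 19, 2, l} (size 4)
y is NOT in the final set.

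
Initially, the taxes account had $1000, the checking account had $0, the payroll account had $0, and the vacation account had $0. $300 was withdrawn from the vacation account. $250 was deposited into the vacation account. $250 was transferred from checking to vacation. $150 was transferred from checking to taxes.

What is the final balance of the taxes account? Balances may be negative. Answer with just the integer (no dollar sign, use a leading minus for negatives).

Answer: 1150

Derivation:
Tracking account balances step by step:
Start: taxes=1000, checking=0, payroll=0, vacation=0
Event 1 (withdraw 300 from vacation): vacation: 0 - 300 = -300. Balances: taxes=1000, checking=0, payroll=0, vacation=-300
Event 2 (deposit 250 to vacation): vacation: -300 + 250 = -50. Balances: taxes=1000, checking=0, payroll=0, vacation=-50
Event 3 (transfer 250 checking -> vacation): checking: 0 - 250 = -250, vacation: -50 + 250 = 200. Balances: taxes=1000, checking=-250, payroll=0, vacation=200
Event 4 (transfer 150 checking -> taxes): checking: -250 - 150 = -400, taxes: 1000 + 150 = 1150. Balances: taxes=1150, checking=-400, payroll=0, vacation=200

Final balance of taxes: 1150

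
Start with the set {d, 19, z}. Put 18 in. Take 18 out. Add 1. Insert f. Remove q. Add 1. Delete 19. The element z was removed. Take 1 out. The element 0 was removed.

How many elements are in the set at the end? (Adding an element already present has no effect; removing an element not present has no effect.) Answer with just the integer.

Answer: 2

Derivation:
Tracking the set through each operation:
Start: {19, d, z}
Event 1 (add 18): added. Set: {18, 19, d, z}
Event 2 (remove 18): removed. Set: {19, d, z}
Event 3 (add 1): added. Set: {1, 19, d, z}
Event 4 (add f): added. Set: {1, 19, d, f, z}
Event 5 (remove q): not present, no change. Set: {1, 19, d, f, z}
Event 6 (add 1): already present, no change. Set: {1, 19, d, f, z}
Event 7 (remove 19): removed. Set: {1, d, f, z}
Event 8 (remove z): removed. Set: {1, d, f}
Event 9 (remove 1): removed. Set: {d, f}
Event 10 (remove 0): not present, no change. Set: {d, f}

Final set: {d, f} (size 2)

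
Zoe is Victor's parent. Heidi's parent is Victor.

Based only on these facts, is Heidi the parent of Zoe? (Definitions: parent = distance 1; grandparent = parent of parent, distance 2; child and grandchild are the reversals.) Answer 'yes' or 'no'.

Reconstructing the parent chain from the given facts:
  Zoe -> Victor -> Heidi
(each arrow means 'parent of the next')
Positions in the chain (0 = top):
  position of Zoe: 0
  position of Victor: 1
  position of Heidi: 2

Heidi is at position 2, Zoe is at position 0; signed distance (j - i) = -2.
'parent' requires j - i = 1. Actual distance is -2, so the relation does NOT hold.

Answer: no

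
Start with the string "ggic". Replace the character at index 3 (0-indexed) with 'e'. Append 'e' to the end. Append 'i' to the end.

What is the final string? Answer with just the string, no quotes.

Answer: ggieei

Derivation:
Applying each edit step by step:
Start: "ggic"
Op 1 (replace idx 3: 'c' -> 'e'): "ggic" -> "ggie"
Op 2 (append 'e'): "ggie" -> "ggiee"
Op 3 (append 'i'): "ggiee" -> "ggieei"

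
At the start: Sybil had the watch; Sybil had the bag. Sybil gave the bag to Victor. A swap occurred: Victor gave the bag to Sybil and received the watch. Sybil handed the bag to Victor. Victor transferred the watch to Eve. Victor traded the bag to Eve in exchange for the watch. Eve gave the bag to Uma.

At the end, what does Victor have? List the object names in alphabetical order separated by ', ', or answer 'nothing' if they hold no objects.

Answer: watch

Derivation:
Tracking all object holders:
Start: watch:Sybil, bag:Sybil
Event 1 (give bag: Sybil -> Victor). State: watch:Sybil, bag:Victor
Event 2 (swap bag<->watch: now bag:Sybil, watch:Victor). State: watch:Victor, bag:Sybil
Event 3 (give bag: Sybil -> Victor). State: watch:Victor, bag:Victor
Event 4 (give watch: Victor -> Eve). State: watch:Eve, bag:Victor
Event 5 (swap bag<->watch: now bag:Eve, watch:Victor). State: watch:Victor, bag:Eve
Event 6 (give bag: Eve -> Uma). State: watch:Victor, bag:Uma

Final state: watch:Victor, bag:Uma
Victor holds: watch.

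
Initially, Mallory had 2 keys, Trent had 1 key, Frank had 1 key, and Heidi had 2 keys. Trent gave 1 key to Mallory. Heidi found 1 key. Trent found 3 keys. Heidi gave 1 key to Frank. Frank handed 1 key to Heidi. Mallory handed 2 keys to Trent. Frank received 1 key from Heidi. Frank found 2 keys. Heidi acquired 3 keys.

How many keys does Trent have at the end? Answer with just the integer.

Tracking counts step by step:
Start: Mallory=2, Trent=1, Frank=1, Heidi=2
Event 1 (Trent -> Mallory, 1): Trent: 1 -> 0, Mallory: 2 -> 3. State: Mallory=3, Trent=0, Frank=1, Heidi=2
Event 2 (Heidi +1): Heidi: 2 -> 3. State: Mallory=3, Trent=0, Frank=1, Heidi=3
Event 3 (Trent +3): Trent: 0 -> 3. State: Mallory=3, Trent=3, Frank=1, Heidi=3
Event 4 (Heidi -> Frank, 1): Heidi: 3 -> 2, Frank: 1 -> 2. State: Mallory=3, Trent=3, Frank=2, Heidi=2
Event 5 (Frank -> Heidi, 1): Frank: 2 -> 1, Heidi: 2 -> 3. State: Mallory=3, Trent=3, Frank=1, Heidi=3
Event 6 (Mallory -> Trent, 2): Mallory: 3 -> 1, Trent: 3 -> 5. State: Mallory=1, Trent=5, Frank=1, Heidi=3
Event 7 (Heidi -> Frank, 1): Heidi: 3 -> 2, Frank: 1 -> 2. State: Mallory=1, Trent=5, Frank=2, Heidi=2
Event 8 (Frank +2): Frank: 2 -> 4. State: Mallory=1, Trent=5, Frank=4, Heidi=2
Event 9 (Heidi +3): Heidi: 2 -> 5. State: Mallory=1, Trent=5, Frank=4, Heidi=5

Trent's final count: 5

Answer: 5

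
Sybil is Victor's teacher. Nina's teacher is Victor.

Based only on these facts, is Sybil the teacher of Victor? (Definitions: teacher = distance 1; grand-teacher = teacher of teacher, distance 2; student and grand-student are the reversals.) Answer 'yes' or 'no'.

Answer: yes

Derivation:
Reconstructing the teacher chain from the given facts:
  Sybil -> Victor -> Nina
(each arrow means 'teacher of the next')
Positions in the chain (0 = top):
  position of Sybil: 0
  position of Victor: 1
  position of Nina: 2

Sybil is at position 0, Victor is at position 1; signed distance (j - i) = 1.
'teacher' requires j - i = 1. Actual distance is 1, so the relation HOLDS.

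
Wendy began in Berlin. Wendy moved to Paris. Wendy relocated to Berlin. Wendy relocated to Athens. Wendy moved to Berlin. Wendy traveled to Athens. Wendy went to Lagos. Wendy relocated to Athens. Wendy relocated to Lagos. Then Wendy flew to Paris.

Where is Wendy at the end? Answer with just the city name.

Tracking Wendy's location:
Start: Wendy is in Berlin.
After move 1: Berlin -> Paris. Wendy is in Paris.
After move 2: Paris -> Berlin. Wendy is in Berlin.
After move 3: Berlin -> Athens. Wendy is in Athens.
After move 4: Athens -> Berlin. Wendy is in Berlin.
After move 5: Berlin -> Athens. Wendy is in Athens.
After move 6: Athens -> Lagos. Wendy is in Lagos.
After move 7: Lagos -> Athens. Wendy is in Athens.
After move 8: Athens -> Lagos. Wendy is in Lagos.
After move 9: Lagos -> Paris. Wendy is in Paris.

Answer: Paris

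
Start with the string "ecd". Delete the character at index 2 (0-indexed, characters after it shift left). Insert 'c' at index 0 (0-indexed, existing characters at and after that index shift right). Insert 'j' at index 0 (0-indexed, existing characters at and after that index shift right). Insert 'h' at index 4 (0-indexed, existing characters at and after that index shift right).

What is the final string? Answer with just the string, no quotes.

Answer: jcech

Derivation:
Applying each edit step by step:
Start: "ecd"
Op 1 (delete idx 2 = 'd'): "ecd" -> "ec"
Op 2 (insert 'c' at idx 0): "ec" -> "cec"
Op 3 (insert 'j' at idx 0): "cec" -> "jcec"
Op 4 (insert 'h' at idx 4): "jcec" -> "jcech"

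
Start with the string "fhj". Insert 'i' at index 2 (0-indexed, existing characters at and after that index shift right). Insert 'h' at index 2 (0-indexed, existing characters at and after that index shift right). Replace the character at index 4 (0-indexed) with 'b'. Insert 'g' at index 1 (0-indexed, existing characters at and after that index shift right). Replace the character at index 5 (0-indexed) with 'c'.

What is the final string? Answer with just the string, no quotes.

Applying each edit step by step:
Start: "fhj"
Op 1 (insert 'i' at idx 2): "fhj" -> "fhij"
Op 2 (insert 'h' at idx 2): "fhij" -> "fhhij"
Op 3 (replace idx 4: 'j' -> 'b'): "fhhij" -> "fhhib"
Op 4 (insert 'g' at idx 1): "fhhib" -> "fghhib"
Op 5 (replace idx 5: 'b' -> 'c'): "fghhib" -> "fghhic"

Answer: fghhic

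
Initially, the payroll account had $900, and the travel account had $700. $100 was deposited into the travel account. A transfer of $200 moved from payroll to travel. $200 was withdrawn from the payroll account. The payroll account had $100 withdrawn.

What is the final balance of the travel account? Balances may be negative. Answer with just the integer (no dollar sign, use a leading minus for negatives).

Answer: 1000

Derivation:
Tracking account balances step by step:
Start: payroll=900, travel=700
Event 1 (deposit 100 to travel): travel: 700 + 100 = 800. Balances: payroll=900, travel=800
Event 2 (transfer 200 payroll -> travel): payroll: 900 - 200 = 700, travel: 800 + 200 = 1000. Balances: payroll=700, travel=1000
Event 3 (withdraw 200 from payroll): payroll: 700 - 200 = 500. Balances: payroll=500, travel=1000
Event 4 (withdraw 100 from payroll): payroll: 500 - 100 = 400. Balances: payroll=400, travel=1000

Final balance of travel: 1000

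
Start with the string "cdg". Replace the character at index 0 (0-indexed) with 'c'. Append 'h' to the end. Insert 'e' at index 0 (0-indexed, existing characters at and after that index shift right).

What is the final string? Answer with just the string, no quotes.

Applying each edit step by step:
Start: "cdg"
Op 1 (replace idx 0: 'c' -> 'c'): "cdg" -> "cdg"
Op 2 (append 'h'): "cdg" -> "cdgh"
Op 3 (insert 'e' at idx 0): "cdgh" -> "ecdgh"

Answer: ecdgh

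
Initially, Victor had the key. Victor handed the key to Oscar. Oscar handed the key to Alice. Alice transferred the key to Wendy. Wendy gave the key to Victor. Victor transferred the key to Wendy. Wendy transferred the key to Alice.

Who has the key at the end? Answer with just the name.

Tracking the key through each event:
Start: Victor has the key.
After event 1: Oscar has the key.
After event 2: Alice has the key.
After event 3: Wendy has the key.
After event 4: Victor has the key.
After event 5: Wendy has the key.
After event 6: Alice has the key.

Answer: Alice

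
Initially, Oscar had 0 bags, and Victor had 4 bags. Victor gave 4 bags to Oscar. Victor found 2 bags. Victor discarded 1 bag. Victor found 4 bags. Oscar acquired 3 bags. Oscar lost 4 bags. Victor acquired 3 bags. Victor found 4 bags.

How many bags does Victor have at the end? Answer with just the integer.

Answer: 12

Derivation:
Tracking counts step by step:
Start: Oscar=0, Victor=4
Event 1 (Victor -> Oscar, 4): Victor: 4 -> 0, Oscar: 0 -> 4. State: Oscar=4, Victor=0
Event 2 (Victor +2): Victor: 0 -> 2. State: Oscar=4, Victor=2
Event 3 (Victor -1): Victor: 2 -> 1. State: Oscar=4, Victor=1
Event 4 (Victor +4): Victor: 1 -> 5. State: Oscar=4, Victor=5
Event 5 (Oscar +3): Oscar: 4 -> 7. State: Oscar=7, Victor=5
Event 6 (Oscar -4): Oscar: 7 -> 3. State: Oscar=3, Victor=5
Event 7 (Victor +3): Victor: 5 -> 8. State: Oscar=3, Victor=8
Event 8 (Victor +4): Victor: 8 -> 12. State: Oscar=3, Victor=12

Victor's final count: 12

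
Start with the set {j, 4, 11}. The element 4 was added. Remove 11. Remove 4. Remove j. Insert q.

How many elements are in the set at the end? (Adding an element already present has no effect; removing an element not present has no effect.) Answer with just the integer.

Answer: 1

Derivation:
Tracking the set through each operation:
Start: {11, 4, j}
Event 1 (add 4): already present, no change. Set: {11, 4, j}
Event 2 (remove 11): removed. Set: {4, j}
Event 3 (remove 4): removed. Set: {j}
Event 4 (remove j): removed. Set: {}
Event 5 (add q): added. Set: {q}

Final set: {q} (size 1)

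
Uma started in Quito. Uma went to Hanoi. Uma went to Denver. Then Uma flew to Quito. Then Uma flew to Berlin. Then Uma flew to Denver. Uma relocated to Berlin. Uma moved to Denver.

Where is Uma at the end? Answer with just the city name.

Tracking Uma's location:
Start: Uma is in Quito.
After move 1: Quito -> Hanoi. Uma is in Hanoi.
After move 2: Hanoi -> Denver. Uma is in Denver.
After move 3: Denver -> Quito. Uma is in Quito.
After move 4: Quito -> Berlin. Uma is in Berlin.
After move 5: Berlin -> Denver. Uma is in Denver.
After move 6: Denver -> Berlin. Uma is in Berlin.
After move 7: Berlin -> Denver. Uma is in Denver.

Answer: Denver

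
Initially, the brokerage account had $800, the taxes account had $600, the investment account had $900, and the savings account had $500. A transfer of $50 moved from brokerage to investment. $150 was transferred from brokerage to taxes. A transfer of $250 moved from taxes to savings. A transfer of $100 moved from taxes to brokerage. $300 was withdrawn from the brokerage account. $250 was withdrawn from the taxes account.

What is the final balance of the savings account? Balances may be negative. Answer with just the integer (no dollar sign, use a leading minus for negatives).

Answer: 750

Derivation:
Tracking account balances step by step:
Start: brokerage=800, taxes=600, investment=900, savings=500
Event 1 (transfer 50 brokerage -> investment): brokerage: 800 - 50 = 750, investment: 900 + 50 = 950. Balances: brokerage=750, taxes=600, investment=950, savings=500
Event 2 (transfer 150 brokerage -> taxes): brokerage: 750 - 150 = 600, taxes: 600 + 150 = 750. Balances: brokerage=600, taxes=750, investment=950, savings=500
Event 3 (transfer 250 taxes -> savings): taxes: 750 - 250 = 500, savings: 500 + 250 = 750. Balances: brokerage=600, taxes=500, investment=950, savings=750
Event 4 (transfer 100 taxes -> brokerage): taxes: 500 - 100 = 400, brokerage: 600 + 100 = 700. Balances: brokerage=700, taxes=400, investment=950, savings=750
Event 5 (withdraw 300 from brokerage): brokerage: 700 - 300 = 400. Balances: brokerage=400, taxes=400, investment=950, savings=750
Event 6 (withdraw 250 from taxes): taxes: 400 - 250 = 150. Balances: brokerage=400, taxes=150, investment=950, savings=750

Final balance of savings: 750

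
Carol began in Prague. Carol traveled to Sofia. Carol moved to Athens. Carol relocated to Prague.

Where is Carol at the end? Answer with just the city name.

Tracking Carol's location:
Start: Carol is in Prague.
After move 1: Prague -> Sofia. Carol is in Sofia.
After move 2: Sofia -> Athens. Carol is in Athens.
After move 3: Athens -> Prague. Carol is in Prague.

Answer: Prague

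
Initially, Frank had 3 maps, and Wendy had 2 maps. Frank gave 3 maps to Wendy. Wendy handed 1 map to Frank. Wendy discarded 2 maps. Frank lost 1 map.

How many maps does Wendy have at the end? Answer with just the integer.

Tracking counts step by step:
Start: Frank=3, Wendy=2
Event 1 (Frank -> Wendy, 3): Frank: 3 -> 0, Wendy: 2 -> 5. State: Frank=0, Wendy=5
Event 2 (Wendy -> Frank, 1): Wendy: 5 -> 4, Frank: 0 -> 1. State: Frank=1, Wendy=4
Event 3 (Wendy -2): Wendy: 4 -> 2. State: Frank=1, Wendy=2
Event 4 (Frank -1): Frank: 1 -> 0. State: Frank=0, Wendy=2

Wendy's final count: 2

Answer: 2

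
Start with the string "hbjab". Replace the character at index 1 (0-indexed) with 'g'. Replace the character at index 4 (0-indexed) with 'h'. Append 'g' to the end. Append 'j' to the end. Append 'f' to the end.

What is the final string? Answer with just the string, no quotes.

Answer: hgjahgjf

Derivation:
Applying each edit step by step:
Start: "hbjab"
Op 1 (replace idx 1: 'b' -> 'g'): "hbjab" -> "hgjab"
Op 2 (replace idx 4: 'b' -> 'h'): "hgjab" -> "hgjah"
Op 3 (append 'g'): "hgjah" -> "hgjahg"
Op 4 (append 'j'): "hgjahg" -> "hgjahgj"
Op 5 (append 'f'): "hgjahgj" -> "hgjahgjf"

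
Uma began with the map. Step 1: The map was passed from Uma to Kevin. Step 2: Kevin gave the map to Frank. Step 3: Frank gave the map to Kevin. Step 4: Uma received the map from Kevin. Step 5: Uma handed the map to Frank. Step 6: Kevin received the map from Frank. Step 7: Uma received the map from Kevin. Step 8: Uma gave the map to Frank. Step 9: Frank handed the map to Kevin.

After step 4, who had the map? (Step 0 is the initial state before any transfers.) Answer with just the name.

Answer: Uma

Derivation:
Tracking the map holder through step 4:
After step 0 (start): Uma
After step 1: Kevin
After step 2: Frank
After step 3: Kevin
After step 4: Uma

At step 4, the holder is Uma.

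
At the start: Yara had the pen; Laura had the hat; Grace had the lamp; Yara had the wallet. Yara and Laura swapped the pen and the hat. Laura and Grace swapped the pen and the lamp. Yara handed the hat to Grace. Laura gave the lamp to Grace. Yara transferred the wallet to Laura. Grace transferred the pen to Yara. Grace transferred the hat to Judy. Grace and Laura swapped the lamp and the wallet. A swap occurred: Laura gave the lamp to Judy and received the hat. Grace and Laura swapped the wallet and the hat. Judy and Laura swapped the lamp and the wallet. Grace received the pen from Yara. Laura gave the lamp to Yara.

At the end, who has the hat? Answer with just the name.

Answer: Grace

Derivation:
Tracking all object holders:
Start: pen:Yara, hat:Laura, lamp:Grace, wallet:Yara
Event 1 (swap pen<->hat: now pen:Laura, hat:Yara). State: pen:Laura, hat:Yara, lamp:Grace, wallet:Yara
Event 2 (swap pen<->lamp: now pen:Grace, lamp:Laura). State: pen:Grace, hat:Yara, lamp:Laura, wallet:Yara
Event 3 (give hat: Yara -> Grace). State: pen:Grace, hat:Grace, lamp:Laura, wallet:Yara
Event 4 (give lamp: Laura -> Grace). State: pen:Grace, hat:Grace, lamp:Grace, wallet:Yara
Event 5 (give wallet: Yara -> Laura). State: pen:Grace, hat:Grace, lamp:Grace, wallet:Laura
Event 6 (give pen: Grace -> Yara). State: pen:Yara, hat:Grace, lamp:Grace, wallet:Laura
Event 7 (give hat: Grace -> Judy). State: pen:Yara, hat:Judy, lamp:Grace, wallet:Laura
Event 8 (swap lamp<->wallet: now lamp:Laura, wallet:Grace). State: pen:Yara, hat:Judy, lamp:Laura, wallet:Grace
Event 9 (swap lamp<->hat: now lamp:Judy, hat:Laura). State: pen:Yara, hat:Laura, lamp:Judy, wallet:Grace
Event 10 (swap wallet<->hat: now wallet:Laura, hat:Grace). State: pen:Yara, hat:Grace, lamp:Judy, wallet:Laura
Event 11 (swap lamp<->wallet: now lamp:Laura, wallet:Judy). State: pen:Yara, hat:Grace, lamp:Laura, wallet:Judy
Event 12 (give pen: Yara -> Grace). State: pen:Grace, hat:Grace, lamp:Laura, wallet:Judy
Event 13 (give lamp: Laura -> Yara). State: pen:Grace, hat:Grace, lamp:Yara, wallet:Judy

Final state: pen:Grace, hat:Grace, lamp:Yara, wallet:Judy
The hat is held by Grace.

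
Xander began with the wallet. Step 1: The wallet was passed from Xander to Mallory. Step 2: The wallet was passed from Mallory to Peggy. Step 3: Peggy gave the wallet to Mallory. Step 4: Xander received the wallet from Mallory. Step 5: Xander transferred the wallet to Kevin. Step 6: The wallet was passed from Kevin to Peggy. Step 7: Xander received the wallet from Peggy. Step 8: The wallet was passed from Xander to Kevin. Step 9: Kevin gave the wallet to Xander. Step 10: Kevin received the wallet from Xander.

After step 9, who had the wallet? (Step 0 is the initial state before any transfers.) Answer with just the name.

Answer: Xander

Derivation:
Tracking the wallet holder through step 9:
After step 0 (start): Xander
After step 1: Mallory
After step 2: Peggy
After step 3: Mallory
After step 4: Xander
After step 5: Kevin
After step 6: Peggy
After step 7: Xander
After step 8: Kevin
After step 9: Xander

At step 9, the holder is Xander.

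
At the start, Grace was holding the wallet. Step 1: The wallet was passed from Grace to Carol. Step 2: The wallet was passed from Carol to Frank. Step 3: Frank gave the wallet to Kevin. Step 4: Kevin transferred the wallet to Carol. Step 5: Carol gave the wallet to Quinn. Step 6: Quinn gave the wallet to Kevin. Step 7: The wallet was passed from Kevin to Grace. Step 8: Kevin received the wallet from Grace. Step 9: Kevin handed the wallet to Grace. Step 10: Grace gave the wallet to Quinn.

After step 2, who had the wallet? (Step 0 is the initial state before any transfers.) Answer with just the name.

Tracking the wallet holder through step 2:
After step 0 (start): Grace
After step 1: Carol
After step 2: Frank

At step 2, the holder is Frank.

Answer: Frank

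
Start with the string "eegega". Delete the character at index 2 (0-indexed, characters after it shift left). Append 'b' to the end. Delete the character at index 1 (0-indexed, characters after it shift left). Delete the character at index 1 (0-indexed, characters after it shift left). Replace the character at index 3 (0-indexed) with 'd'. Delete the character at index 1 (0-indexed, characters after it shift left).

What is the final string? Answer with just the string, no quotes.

Answer: ead

Derivation:
Applying each edit step by step:
Start: "eegega"
Op 1 (delete idx 2 = 'g'): "eegega" -> "eeega"
Op 2 (append 'b'): "eeega" -> "eeegab"
Op 3 (delete idx 1 = 'e'): "eeegab" -> "eegab"
Op 4 (delete idx 1 = 'e'): "eegab" -> "egab"
Op 5 (replace idx 3: 'b' -> 'd'): "egab" -> "egad"
Op 6 (delete idx 1 = 'g'): "egad" -> "ead"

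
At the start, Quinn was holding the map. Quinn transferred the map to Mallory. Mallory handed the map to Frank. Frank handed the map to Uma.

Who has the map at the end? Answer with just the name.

Answer: Uma

Derivation:
Tracking the map through each event:
Start: Quinn has the map.
After event 1: Mallory has the map.
After event 2: Frank has the map.
After event 3: Uma has the map.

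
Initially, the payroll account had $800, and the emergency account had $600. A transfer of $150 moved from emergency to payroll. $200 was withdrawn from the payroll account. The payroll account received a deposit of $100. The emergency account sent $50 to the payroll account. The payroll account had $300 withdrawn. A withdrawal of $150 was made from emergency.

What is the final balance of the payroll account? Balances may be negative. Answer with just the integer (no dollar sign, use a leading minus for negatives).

Tracking account balances step by step:
Start: payroll=800, emergency=600
Event 1 (transfer 150 emergency -> payroll): emergency: 600 - 150 = 450, payroll: 800 + 150 = 950. Balances: payroll=950, emergency=450
Event 2 (withdraw 200 from payroll): payroll: 950 - 200 = 750. Balances: payroll=750, emergency=450
Event 3 (deposit 100 to payroll): payroll: 750 + 100 = 850. Balances: payroll=850, emergency=450
Event 4 (transfer 50 emergency -> payroll): emergency: 450 - 50 = 400, payroll: 850 + 50 = 900. Balances: payroll=900, emergency=400
Event 5 (withdraw 300 from payroll): payroll: 900 - 300 = 600. Balances: payroll=600, emergency=400
Event 6 (withdraw 150 from emergency): emergency: 400 - 150 = 250. Balances: payroll=600, emergency=250

Final balance of payroll: 600

Answer: 600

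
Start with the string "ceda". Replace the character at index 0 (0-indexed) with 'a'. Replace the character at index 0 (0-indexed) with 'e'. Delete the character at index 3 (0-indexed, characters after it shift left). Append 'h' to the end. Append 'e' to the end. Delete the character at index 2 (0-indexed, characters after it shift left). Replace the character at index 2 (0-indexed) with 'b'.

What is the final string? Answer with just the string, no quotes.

Applying each edit step by step:
Start: "ceda"
Op 1 (replace idx 0: 'c' -> 'a'): "ceda" -> "aeda"
Op 2 (replace idx 0: 'a' -> 'e'): "aeda" -> "eeda"
Op 3 (delete idx 3 = 'a'): "eeda" -> "eed"
Op 4 (append 'h'): "eed" -> "eedh"
Op 5 (append 'e'): "eedh" -> "eedhe"
Op 6 (delete idx 2 = 'd'): "eedhe" -> "eehe"
Op 7 (replace idx 2: 'h' -> 'b'): "eehe" -> "eebe"

Answer: eebe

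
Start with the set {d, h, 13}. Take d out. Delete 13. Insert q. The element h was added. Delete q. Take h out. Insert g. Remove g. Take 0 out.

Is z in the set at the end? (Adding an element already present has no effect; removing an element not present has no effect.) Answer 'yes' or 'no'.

Tracking the set through each operation:
Start: {13, d, h}
Event 1 (remove d): removed. Set: {13, h}
Event 2 (remove 13): removed. Set: {h}
Event 3 (add q): added. Set: {h, q}
Event 4 (add h): already present, no change. Set: {h, q}
Event 5 (remove q): removed. Set: {h}
Event 6 (remove h): removed. Set: {}
Event 7 (add g): added. Set: {g}
Event 8 (remove g): removed. Set: {}
Event 9 (remove 0): not present, no change. Set: {}

Final set: {} (size 0)
z is NOT in the final set.

Answer: no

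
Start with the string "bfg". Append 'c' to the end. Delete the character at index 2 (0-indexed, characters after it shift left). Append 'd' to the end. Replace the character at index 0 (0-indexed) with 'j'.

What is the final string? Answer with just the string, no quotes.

Answer: jfcd

Derivation:
Applying each edit step by step:
Start: "bfg"
Op 1 (append 'c'): "bfg" -> "bfgc"
Op 2 (delete idx 2 = 'g'): "bfgc" -> "bfc"
Op 3 (append 'd'): "bfc" -> "bfcd"
Op 4 (replace idx 0: 'b' -> 'j'): "bfcd" -> "jfcd"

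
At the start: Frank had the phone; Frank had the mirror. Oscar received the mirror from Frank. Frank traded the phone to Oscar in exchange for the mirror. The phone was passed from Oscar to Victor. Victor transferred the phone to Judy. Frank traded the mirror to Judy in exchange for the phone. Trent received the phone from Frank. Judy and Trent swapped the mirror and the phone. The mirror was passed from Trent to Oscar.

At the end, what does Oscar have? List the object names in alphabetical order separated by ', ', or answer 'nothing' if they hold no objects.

Answer: mirror

Derivation:
Tracking all object holders:
Start: phone:Frank, mirror:Frank
Event 1 (give mirror: Frank -> Oscar). State: phone:Frank, mirror:Oscar
Event 2 (swap phone<->mirror: now phone:Oscar, mirror:Frank). State: phone:Oscar, mirror:Frank
Event 3 (give phone: Oscar -> Victor). State: phone:Victor, mirror:Frank
Event 4 (give phone: Victor -> Judy). State: phone:Judy, mirror:Frank
Event 5 (swap mirror<->phone: now mirror:Judy, phone:Frank). State: phone:Frank, mirror:Judy
Event 6 (give phone: Frank -> Trent). State: phone:Trent, mirror:Judy
Event 7 (swap mirror<->phone: now mirror:Trent, phone:Judy). State: phone:Judy, mirror:Trent
Event 8 (give mirror: Trent -> Oscar). State: phone:Judy, mirror:Oscar

Final state: phone:Judy, mirror:Oscar
Oscar holds: mirror.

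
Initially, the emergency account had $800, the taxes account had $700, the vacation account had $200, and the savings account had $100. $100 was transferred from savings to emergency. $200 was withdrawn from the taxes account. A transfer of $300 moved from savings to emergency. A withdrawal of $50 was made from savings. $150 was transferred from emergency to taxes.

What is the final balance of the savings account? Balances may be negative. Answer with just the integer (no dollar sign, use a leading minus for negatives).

Answer: -350

Derivation:
Tracking account balances step by step:
Start: emergency=800, taxes=700, vacation=200, savings=100
Event 1 (transfer 100 savings -> emergency): savings: 100 - 100 = 0, emergency: 800 + 100 = 900. Balances: emergency=900, taxes=700, vacation=200, savings=0
Event 2 (withdraw 200 from taxes): taxes: 700 - 200 = 500. Balances: emergency=900, taxes=500, vacation=200, savings=0
Event 3 (transfer 300 savings -> emergency): savings: 0 - 300 = -300, emergency: 900 + 300 = 1200. Balances: emergency=1200, taxes=500, vacation=200, savings=-300
Event 4 (withdraw 50 from savings): savings: -300 - 50 = -350. Balances: emergency=1200, taxes=500, vacation=200, savings=-350
Event 5 (transfer 150 emergency -> taxes): emergency: 1200 - 150 = 1050, taxes: 500 + 150 = 650. Balances: emergency=1050, taxes=650, vacation=200, savings=-350

Final balance of savings: -350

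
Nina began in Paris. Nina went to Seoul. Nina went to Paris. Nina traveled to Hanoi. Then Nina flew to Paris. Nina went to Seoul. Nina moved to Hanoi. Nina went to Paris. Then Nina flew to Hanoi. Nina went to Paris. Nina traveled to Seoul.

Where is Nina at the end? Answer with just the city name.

Answer: Seoul

Derivation:
Tracking Nina's location:
Start: Nina is in Paris.
After move 1: Paris -> Seoul. Nina is in Seoul.
After move 2: Seoul -> Paris. Nina is in Paris.
After move 3: Paris -> Hanoi. Nina is in Hanoi.
After move 4: Hanoi -> Paris. Nina is in Paris.
After move 5: Paris -> Seoul. Nina is in Seoul.
After move 6: Seoul -> Hanoi. Nina is in Hanoi.
After move 7: Hanoi -> Paris. Nina is in Paris.
After move 8: Paris -> Hanoi. Nina is in Hanoi.
After move 9: Hanoi -> Paris. Nina is in Paris.
After move 10: Paris -> Seoul. Nina is in Seoul.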